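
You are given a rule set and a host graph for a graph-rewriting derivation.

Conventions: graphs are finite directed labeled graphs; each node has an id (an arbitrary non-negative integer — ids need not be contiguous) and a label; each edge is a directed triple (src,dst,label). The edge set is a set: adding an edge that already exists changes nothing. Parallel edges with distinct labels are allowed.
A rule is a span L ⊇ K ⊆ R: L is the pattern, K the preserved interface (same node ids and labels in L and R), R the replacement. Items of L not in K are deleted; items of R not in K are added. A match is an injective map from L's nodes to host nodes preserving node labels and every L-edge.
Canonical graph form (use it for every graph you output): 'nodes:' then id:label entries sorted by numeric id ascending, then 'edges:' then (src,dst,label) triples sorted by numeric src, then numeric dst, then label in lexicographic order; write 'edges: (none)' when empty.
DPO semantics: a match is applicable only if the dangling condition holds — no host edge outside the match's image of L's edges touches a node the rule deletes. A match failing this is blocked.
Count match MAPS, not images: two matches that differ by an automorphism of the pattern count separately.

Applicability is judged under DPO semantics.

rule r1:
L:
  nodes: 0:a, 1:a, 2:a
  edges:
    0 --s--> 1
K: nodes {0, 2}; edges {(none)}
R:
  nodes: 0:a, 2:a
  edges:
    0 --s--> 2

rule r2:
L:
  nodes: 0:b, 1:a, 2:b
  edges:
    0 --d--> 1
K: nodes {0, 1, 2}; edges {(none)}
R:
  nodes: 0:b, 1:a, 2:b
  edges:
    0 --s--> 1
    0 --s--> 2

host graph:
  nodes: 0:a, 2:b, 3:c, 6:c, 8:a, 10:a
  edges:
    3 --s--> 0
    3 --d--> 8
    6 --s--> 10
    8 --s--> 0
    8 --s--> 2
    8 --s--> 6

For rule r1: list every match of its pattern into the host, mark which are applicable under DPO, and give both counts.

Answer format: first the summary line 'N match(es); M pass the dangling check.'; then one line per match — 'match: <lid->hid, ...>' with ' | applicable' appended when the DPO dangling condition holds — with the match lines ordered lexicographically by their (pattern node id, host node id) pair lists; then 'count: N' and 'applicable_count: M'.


1 match(es); 0 pass the dangling check.
match: 0->8, 1->0, 2->10
count: 1
applicable_count: 0


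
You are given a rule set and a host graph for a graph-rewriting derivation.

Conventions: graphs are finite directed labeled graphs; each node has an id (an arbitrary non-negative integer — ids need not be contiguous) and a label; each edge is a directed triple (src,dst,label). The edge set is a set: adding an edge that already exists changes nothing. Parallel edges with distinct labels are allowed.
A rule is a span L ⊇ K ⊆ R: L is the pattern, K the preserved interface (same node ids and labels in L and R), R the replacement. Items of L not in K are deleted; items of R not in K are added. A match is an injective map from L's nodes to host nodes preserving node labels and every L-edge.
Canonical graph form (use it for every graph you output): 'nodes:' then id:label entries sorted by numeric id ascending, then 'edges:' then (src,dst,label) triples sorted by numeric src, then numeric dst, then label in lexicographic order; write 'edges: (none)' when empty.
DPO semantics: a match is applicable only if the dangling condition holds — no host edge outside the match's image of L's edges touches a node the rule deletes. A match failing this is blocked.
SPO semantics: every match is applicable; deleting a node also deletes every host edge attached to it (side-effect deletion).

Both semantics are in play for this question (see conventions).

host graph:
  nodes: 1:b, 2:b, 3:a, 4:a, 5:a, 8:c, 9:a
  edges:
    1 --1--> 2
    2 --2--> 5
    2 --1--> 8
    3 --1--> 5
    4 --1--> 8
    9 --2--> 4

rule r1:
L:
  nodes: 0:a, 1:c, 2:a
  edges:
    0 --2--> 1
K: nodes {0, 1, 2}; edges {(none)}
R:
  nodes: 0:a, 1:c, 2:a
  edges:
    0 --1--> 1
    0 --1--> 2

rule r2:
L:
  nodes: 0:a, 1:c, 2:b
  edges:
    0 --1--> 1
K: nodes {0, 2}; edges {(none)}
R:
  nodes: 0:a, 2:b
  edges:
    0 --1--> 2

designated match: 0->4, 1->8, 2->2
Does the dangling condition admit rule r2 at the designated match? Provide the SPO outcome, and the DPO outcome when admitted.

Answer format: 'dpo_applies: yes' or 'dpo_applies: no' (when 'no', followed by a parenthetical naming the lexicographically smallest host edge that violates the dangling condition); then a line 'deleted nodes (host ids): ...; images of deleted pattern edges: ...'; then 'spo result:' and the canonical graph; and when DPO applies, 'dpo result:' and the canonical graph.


dpo_applies: no
(the rule deletes node 8, which keeps host edge (2,8,1) outside the match image — the dangling condition fails, DPO blocks; SPO proceeds and side-deletes such edges)
deleted nodes (host ids): 8; images of deleted pattern edges: (4,8,1)
spo result:
nodes: 1:b, 2:b, 3:a, 4:a, 5:a, 9:a
edges: (1,2,1); (2,5,2); (3,5,1); (4,2,1); (9,4,2)


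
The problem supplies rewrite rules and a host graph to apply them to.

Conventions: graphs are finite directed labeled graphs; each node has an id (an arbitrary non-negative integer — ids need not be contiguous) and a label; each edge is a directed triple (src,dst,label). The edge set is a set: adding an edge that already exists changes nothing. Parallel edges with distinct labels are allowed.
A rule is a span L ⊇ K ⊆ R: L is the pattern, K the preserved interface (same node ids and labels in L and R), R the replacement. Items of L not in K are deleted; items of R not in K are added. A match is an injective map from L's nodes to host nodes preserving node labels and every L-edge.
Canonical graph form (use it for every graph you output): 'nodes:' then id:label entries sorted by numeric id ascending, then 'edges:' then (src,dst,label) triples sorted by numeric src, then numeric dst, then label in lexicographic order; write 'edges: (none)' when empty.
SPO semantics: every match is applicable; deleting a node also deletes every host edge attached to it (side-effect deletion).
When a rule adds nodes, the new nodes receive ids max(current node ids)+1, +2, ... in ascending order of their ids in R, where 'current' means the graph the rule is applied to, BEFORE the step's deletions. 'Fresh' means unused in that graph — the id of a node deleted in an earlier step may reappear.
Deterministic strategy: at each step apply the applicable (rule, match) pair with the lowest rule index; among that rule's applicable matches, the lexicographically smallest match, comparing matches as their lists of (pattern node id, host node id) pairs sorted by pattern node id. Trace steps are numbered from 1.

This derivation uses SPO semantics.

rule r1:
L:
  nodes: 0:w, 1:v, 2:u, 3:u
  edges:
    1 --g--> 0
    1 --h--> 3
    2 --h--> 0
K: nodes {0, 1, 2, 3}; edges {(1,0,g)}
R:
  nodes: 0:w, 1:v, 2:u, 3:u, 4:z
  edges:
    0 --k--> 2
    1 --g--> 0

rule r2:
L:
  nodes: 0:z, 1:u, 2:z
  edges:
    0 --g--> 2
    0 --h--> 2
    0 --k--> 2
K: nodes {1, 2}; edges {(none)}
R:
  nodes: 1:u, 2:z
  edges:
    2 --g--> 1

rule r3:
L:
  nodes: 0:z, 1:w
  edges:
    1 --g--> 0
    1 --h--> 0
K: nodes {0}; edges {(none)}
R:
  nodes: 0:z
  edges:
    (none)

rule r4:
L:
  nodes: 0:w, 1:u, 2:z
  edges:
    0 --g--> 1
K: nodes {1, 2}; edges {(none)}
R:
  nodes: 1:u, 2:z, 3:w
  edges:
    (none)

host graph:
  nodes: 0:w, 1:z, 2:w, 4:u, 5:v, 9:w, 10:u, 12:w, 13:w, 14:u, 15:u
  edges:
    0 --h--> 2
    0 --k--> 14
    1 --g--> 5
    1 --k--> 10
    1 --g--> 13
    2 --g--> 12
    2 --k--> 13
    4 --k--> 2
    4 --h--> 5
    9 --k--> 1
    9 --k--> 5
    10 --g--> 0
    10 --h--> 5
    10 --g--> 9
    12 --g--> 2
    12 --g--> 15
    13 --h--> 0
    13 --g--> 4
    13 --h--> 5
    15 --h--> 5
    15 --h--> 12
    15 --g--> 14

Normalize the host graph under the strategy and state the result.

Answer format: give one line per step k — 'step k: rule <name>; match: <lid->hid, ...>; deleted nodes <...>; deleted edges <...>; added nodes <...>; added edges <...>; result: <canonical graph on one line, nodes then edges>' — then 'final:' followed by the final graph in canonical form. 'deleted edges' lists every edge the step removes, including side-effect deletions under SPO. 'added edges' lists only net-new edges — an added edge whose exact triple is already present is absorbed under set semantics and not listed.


step 1: rule r4; match: 0->12, 1->15, 2->1; deleted nodes 12; deleted edges (2,12,g); (12,2,g); (12,15,g); (15,12,h); added nodes 16; added edges (none); result: nodes: 0:w, 1:z, 2:w, 4:u, 5:v, 9:w, 10:u, 13:w, 14:u, 15:u, 16:w edges: (0,2,h); (0,14,k); (1,5,g); (1,10,k); (1,13,g); (2,13,k); (4,2,k); (4,5,h); (9,1,k); (9,5,k); (10,0,g); (10,5,h); (10,9,g); (13,0,h); (13,4,g); (13,5,h); (15,5,h); (15,14,g)
step 2: rule r4; match: 0->13, 1->4, 2->1; deleted nodes 13; deleted edges (1,13,g); (2,13,k); (13,0,h); (13,4,g); (13,5,h); added nodes 17; added edges (none); result: nodes: 0:w, 1:z, 2:w, 4:u, 5:v, 9:w, 10:u, 14:u, 15:u, 16:w, 17:w edges: (0,2,h); (0,14,k); (1,5,g); (1,10,k); (4,2,k); (4,5,h); (9,1,k); (9,5,k); (10,0,g); (10,5,h); (10,9,g); (15,5,h); (15,14,g)
final:
nodes: 0:w, 1:z, 2:w, 4:u, 5:v, 9:w, 10:u, 14:u, 15:u, 16:w, 17:w
edges: (0,2,h); (0,14,k); (1,5,g); (1,10,k); (4,2,k); (4,5,h); (9,1,k); (9,5,k); (10,0,g); (10,5,h); (10,9,g); (15,5,h); (15,14,g)


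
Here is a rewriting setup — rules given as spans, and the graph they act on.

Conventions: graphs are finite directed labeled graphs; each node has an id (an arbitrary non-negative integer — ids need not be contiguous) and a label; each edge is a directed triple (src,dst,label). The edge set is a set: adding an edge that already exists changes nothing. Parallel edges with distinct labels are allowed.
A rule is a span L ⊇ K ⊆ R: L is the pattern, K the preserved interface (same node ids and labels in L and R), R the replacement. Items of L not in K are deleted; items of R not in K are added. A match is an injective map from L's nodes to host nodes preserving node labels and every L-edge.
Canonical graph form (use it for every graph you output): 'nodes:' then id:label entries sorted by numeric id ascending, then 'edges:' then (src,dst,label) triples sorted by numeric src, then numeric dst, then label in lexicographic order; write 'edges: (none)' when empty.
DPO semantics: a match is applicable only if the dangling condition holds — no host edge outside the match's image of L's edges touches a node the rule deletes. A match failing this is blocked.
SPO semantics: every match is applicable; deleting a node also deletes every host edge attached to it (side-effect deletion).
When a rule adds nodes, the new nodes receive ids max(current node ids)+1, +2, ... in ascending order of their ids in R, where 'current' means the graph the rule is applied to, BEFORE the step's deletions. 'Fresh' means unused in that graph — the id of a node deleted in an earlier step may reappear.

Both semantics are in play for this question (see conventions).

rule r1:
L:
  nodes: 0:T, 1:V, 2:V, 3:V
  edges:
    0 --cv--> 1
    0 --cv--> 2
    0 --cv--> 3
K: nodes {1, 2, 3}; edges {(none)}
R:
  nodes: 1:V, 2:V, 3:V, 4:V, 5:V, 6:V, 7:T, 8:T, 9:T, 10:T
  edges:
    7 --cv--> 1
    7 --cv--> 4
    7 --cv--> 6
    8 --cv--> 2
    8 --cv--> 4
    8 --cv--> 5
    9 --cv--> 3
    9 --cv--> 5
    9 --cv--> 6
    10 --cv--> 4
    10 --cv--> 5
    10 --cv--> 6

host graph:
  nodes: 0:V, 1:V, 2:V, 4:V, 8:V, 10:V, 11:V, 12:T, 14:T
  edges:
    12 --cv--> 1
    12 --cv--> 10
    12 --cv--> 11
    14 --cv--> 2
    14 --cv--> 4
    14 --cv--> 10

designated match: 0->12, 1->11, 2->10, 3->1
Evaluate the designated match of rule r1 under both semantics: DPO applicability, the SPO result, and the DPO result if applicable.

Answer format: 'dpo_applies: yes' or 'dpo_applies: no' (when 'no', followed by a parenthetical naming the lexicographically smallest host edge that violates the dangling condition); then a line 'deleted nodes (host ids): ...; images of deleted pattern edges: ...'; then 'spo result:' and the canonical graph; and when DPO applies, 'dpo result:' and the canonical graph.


dpo_applies: yes
deleted nodes (host ids): 12; images of deleted pattern edges: (12,1,cv); (12,10,cv); (12,11,cv)
spo result:
nodes: 0:V, 1:V, 2:V, 4:V, 8:V, 10:V, 11:V, 14:T, 15:V, 16:V, 17:V, 18:T, 19:T, 20:T, 21:T
edges: (14,2,cv); (14,4,cv); (14,10,cv); (18,11,cv); (18,15,cv); (18,17,cv); (19,10,cv); (19,15,cv); (19,16,cv); (20,1,cv); (20,16,cv); (20,17,cv); (21,15,cv); (21,16,cv); (21,17,cv)
dpo result:
nodes: 0:V, 1:V, 2:V, 4:V, 8:V, 10:V, 11:V, 14:T, 15:V, 16:V, 17:V, 18:T, 19:T, 20:T, 21:T
edges: (14,2,cv); (14,4,cv); (14,10,cv); (18,11,cv); (18,15,cv); (18,17,cv); (19,10,cv); (19,15,cv); (19,16,cv); (20,1,cv); (20,16,cv); (20,17,cv); (21,15,cv); (21,16,cv); (21,17,cv)


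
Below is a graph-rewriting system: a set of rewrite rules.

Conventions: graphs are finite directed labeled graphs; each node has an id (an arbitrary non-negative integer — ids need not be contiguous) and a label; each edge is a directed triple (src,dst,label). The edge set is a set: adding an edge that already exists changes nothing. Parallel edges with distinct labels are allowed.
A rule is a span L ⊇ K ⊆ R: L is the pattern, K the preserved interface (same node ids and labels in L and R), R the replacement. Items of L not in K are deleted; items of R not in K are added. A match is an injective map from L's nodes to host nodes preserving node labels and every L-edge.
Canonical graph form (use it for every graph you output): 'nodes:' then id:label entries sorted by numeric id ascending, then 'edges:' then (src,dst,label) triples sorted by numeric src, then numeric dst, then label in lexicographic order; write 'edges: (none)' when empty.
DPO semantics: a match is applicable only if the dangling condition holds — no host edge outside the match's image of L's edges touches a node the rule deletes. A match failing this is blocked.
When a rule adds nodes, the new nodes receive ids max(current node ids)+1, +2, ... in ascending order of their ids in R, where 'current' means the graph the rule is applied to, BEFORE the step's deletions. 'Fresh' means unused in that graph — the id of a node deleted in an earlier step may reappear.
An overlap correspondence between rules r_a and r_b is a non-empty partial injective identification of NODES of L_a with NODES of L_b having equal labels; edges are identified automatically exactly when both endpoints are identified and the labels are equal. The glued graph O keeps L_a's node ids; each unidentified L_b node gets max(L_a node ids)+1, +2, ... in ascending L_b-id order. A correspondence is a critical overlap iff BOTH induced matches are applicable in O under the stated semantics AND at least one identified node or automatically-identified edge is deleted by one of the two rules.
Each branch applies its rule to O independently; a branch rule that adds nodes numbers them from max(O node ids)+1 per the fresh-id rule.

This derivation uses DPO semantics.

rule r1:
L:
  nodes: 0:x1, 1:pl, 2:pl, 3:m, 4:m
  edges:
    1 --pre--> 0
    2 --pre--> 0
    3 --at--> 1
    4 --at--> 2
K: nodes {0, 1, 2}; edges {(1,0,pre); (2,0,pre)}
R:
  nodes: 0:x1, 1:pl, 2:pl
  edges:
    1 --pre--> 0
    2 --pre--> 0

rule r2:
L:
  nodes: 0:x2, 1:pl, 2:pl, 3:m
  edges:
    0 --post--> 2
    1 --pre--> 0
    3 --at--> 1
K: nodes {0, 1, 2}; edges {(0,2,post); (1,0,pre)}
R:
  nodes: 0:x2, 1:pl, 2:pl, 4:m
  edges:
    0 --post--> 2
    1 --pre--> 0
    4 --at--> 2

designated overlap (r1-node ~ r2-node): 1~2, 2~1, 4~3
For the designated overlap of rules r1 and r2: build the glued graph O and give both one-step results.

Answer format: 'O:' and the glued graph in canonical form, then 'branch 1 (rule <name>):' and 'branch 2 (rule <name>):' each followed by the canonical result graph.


O:
nodes: 0:x1, 1:pl, 2:pl, 3:m, 4:m, 5:x2
edges: (1,0,pre); (2,0,pre); (2,5,pre); (3,1,at); (4,2,at); (5,1,post)
branch 1 (rule r1):
nodes: 0:x1, 1:pl, 2:pl, 5:x2
edges: (1,0,pre); (2,0,pre); (2,5,pre); (5,1,post)
branch 2 (rule r2):
nodes: 0:x1, 1:pl, 2:pl, 3:m, 5:x2, 6:m
edges: (1,0,pre); (2,0,pre); (2,5,pre); (3,1,at); (5,1,post); (6,1,at)


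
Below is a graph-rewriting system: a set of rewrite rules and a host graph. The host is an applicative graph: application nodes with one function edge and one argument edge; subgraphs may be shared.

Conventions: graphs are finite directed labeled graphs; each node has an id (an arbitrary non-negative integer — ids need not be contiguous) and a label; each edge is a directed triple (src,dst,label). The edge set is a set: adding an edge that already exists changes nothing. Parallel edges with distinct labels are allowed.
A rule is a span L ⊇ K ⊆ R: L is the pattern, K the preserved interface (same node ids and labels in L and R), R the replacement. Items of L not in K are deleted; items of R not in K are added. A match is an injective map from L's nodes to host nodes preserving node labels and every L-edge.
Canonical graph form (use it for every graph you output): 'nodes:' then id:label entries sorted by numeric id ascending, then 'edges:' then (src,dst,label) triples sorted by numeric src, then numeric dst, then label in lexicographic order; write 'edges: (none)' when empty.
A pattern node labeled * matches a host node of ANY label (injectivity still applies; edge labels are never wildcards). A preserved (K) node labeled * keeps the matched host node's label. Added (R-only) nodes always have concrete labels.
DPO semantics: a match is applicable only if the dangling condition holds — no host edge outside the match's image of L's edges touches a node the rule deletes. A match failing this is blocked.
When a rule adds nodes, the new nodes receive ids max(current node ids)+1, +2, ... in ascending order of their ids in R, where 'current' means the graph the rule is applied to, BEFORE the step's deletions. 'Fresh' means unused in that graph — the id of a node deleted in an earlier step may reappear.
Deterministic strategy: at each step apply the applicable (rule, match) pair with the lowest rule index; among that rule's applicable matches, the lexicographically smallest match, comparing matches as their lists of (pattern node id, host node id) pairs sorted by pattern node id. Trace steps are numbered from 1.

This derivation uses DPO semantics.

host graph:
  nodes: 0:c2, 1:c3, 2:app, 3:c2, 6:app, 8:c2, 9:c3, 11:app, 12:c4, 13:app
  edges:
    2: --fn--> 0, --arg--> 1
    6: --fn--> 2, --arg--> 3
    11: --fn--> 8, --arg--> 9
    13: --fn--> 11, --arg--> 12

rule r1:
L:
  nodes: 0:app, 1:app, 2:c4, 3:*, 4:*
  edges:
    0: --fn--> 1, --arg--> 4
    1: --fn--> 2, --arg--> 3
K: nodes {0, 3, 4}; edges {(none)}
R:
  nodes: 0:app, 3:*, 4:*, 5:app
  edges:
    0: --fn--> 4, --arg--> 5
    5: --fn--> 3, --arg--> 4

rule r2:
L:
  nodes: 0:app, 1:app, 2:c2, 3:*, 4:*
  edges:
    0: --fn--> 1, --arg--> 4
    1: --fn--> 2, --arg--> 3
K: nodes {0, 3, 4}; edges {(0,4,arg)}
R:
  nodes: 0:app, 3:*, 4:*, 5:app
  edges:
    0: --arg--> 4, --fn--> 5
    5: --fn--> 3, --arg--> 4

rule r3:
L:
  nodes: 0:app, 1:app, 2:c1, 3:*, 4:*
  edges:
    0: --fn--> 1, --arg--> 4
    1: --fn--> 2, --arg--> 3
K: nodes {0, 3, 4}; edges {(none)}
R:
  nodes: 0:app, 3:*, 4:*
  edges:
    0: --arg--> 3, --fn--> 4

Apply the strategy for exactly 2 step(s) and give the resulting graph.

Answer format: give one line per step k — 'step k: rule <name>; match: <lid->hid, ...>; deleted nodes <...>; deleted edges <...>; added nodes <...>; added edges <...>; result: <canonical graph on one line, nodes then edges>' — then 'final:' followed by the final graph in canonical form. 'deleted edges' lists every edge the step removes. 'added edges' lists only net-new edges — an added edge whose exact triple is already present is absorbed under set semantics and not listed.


step 1: rule r2; match: 0->6, 1->2, 2->0, 3->1, 4->3; deleted nodes 0, 2; deleted edges (2,0,fn); (2,1,arg); (6,2,fn); added nodes 14; added edges (6,14,fn); (14,1,fn); (14,3,arg); result: nodes: 1:c3, 3:c2, 6:app, 8:c2, 9:c3, 11:app, 12:c4, 13:app, 14:app edges: (6,3,arg); (6,14,fn); (11,8,fn); (11,9,arg); (13,11,fn); (13,12,arg); (14,1,fn); (14,3,arg)
step 2: rule r2; match: 0->13, 1->11, 2->8, 3->9, 4->12; deleted nodes 8, 11; deleted edges (11,8,fn); (11,9,arg); (13,11,fn); added nodes 15; added edges (13,15,fn); (15,9,fn); (15,12,arg); result: nodes: 1:c3, 3:c2, 6:app, 9:c3, 12:c4, 13:app, 14:app, 15:app edges: (6,3,arg); (6,14,fn); (13,12,arg); (13,15,fn); (14,1,fn); (14,3,arg); (15,9,fn); (15,12,arg)
final:
nodes: 1:c3, 3:c2, 6:app, 9:c3, 12:c4, 13:app, 14:app, 15:app
edges: (6,3,arg); (6,14,fn); (13,12,arg); (13,15,fn); (14,1,fn); (14,3,arg); (15,9,fn); (15,12,arg)


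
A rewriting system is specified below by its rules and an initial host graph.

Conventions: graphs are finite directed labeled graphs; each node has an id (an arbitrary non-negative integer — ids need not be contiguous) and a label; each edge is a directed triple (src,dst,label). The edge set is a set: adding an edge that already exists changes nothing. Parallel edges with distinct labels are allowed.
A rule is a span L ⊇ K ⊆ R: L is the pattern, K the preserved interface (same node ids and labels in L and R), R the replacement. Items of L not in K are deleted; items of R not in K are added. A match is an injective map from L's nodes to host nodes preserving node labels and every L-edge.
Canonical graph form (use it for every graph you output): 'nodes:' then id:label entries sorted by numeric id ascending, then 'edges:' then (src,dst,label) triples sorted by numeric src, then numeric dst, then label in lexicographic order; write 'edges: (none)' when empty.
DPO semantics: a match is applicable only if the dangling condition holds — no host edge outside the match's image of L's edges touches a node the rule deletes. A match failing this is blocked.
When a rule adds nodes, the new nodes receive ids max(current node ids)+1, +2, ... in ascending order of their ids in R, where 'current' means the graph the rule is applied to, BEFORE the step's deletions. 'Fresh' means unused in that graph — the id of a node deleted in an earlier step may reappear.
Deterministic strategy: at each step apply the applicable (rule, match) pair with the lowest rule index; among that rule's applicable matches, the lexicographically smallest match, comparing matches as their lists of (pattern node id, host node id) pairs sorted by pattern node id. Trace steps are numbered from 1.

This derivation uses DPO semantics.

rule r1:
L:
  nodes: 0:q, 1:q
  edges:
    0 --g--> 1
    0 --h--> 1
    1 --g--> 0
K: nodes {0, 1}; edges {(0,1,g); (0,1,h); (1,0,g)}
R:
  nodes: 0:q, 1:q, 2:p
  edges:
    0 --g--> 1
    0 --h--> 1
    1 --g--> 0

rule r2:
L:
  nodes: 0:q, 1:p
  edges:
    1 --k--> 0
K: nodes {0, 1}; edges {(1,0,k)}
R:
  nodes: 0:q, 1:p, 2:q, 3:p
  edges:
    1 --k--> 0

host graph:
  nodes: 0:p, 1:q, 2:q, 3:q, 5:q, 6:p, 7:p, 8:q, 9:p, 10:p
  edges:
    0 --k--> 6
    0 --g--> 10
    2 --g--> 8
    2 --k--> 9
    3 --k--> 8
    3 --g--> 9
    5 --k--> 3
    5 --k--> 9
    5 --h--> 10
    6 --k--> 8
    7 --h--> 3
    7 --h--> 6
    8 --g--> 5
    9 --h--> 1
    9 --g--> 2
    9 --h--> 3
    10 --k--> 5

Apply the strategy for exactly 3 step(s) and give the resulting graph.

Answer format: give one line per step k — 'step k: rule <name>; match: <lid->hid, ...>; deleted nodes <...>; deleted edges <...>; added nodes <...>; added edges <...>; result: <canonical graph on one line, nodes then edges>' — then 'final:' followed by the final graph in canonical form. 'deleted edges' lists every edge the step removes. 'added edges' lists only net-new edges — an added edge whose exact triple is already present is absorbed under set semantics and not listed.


step 1: rule r2; match: 0->5, 1->10; deleted nodes (none); deleted edges (none); added nodes 11, 12; added edges (none); result: nodes: 0:p, 1:q, 2:q, 3:q, 5:q, 6:p, 7:p, 8:q, 9:p, 10:p, 11:q, 12:p edges: (0,6,k); (0,10,g); (2,8,g); (2,9,k); (3,8,k); (3,9,g); (5,3,k); (5,9,k); (5,10,h); (6,8,k); (7,3,h); (7,6,h); (8,5,g); (9,1,h); (9,2,g); (9,3,h); (10,5,k)
step 2: rule r2; match: 0->5, 1->10; deleted nodes (none); deleted edges (none); added nodes 13, 14; added edges (none); result: nodes: 0:p, 1:q, 2:q, 3:q, 5:q, 6:p, 7:p, 8:q, 9:p, 10:p, 11:q, 12:p, 13:q, 14:p edges: (0,6,k); (0,10,g); (2,8,g); (2,9,k); (3,8,k); (3,9,g); (5,3,k); (5,9,k); (5,10,h); (6,8,k); (7,3,h); (7,6,h); (8,5,g); (9,1,h); (9,2,g); (9,3,h); (10,5,k)
step 3: rule r2; match: 0->5, 1->10; deleted nodes (none); deleted edges (none); added nodes 15, 16; added edges (none); result: nodes: 0:p, 1:q, 2:q, 3:q, 5:q, 6:p, 7:p, 8:q, 9:p, 10:p, 11:q, 12:p, 13:q, 14:p, 15:q, 16:p edges: (0,6,k); (0,10,g); (2,8,g); (2,9,k); (3,8,k); (3,9,g); (5,3,k); (5,9,k); (5,10,h); (6,8,k); (7,3,h); (7,6,h); (8,5,g); (9,1,h); (9,2,g); (9,3,h); (10,5,k)
final:
nodes: 0:p, 1:q, 2:q, 3:q, 5:q, 6:p, 7:p, 8:q, 9:p, 10:p, 11:q, 12:p, 13:q, 14:p, 15:q, 16:p
edges: (0,6,k); (0,10,g); (2,8,g); (2,9,k); (3,8,k); (3,9,g); (5,3,k); (5,9,k); (5,10,h); (6,8,k); (7,3,h); (7,6,h); (8,5,g); (9,1,h); (9,2,g); (9,3,h); (10,5,k)


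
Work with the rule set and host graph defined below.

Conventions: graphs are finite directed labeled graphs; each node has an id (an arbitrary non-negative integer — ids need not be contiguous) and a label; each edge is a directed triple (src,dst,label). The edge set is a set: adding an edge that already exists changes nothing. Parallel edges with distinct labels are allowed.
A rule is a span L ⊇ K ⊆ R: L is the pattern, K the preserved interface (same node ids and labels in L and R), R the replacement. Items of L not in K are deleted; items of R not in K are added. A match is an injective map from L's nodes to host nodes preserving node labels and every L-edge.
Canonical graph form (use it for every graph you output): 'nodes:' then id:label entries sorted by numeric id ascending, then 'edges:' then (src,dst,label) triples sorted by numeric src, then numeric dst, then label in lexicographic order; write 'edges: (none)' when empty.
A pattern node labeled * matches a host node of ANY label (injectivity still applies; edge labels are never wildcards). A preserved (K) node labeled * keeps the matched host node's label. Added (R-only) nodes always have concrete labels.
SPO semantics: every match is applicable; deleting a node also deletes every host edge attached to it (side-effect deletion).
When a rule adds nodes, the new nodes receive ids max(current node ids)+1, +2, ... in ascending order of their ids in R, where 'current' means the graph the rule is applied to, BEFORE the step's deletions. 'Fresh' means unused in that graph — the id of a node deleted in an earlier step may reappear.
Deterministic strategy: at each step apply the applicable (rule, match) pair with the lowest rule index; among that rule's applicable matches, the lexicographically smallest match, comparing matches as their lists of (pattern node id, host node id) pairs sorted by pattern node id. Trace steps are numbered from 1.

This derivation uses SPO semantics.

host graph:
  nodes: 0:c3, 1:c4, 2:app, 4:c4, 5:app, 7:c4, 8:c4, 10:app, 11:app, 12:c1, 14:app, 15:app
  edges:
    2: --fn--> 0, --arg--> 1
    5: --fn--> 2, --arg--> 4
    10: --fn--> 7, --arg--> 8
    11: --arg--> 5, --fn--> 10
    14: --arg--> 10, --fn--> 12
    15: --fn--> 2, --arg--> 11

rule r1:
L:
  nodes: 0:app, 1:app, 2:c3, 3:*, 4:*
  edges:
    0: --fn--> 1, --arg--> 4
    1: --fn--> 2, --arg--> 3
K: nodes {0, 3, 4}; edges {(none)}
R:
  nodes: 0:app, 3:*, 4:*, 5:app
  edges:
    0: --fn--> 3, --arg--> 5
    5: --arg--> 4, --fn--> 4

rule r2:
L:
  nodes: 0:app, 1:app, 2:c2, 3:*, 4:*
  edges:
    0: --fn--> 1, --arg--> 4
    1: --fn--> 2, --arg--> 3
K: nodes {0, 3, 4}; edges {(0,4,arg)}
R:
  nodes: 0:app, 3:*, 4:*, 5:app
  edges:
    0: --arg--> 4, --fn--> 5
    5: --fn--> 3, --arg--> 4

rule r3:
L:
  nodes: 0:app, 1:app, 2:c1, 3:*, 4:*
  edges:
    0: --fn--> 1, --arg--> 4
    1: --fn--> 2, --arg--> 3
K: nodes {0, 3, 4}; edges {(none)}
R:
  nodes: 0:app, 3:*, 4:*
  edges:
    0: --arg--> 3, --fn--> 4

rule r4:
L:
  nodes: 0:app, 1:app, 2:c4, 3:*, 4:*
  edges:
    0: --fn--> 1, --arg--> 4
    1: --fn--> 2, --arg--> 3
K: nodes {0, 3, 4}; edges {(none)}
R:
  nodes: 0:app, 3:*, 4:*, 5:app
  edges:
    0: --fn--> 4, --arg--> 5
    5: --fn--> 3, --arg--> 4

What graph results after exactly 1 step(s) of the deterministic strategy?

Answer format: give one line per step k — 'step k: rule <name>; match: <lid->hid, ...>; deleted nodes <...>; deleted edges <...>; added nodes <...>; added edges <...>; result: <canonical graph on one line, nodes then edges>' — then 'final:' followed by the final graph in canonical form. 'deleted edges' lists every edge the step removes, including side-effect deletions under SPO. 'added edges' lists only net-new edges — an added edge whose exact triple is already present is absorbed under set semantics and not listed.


step 1: rule r1; match: 0->5, 1->2, 2->0, 3->1, 4->4; deleted nodes 0, 2; deleted edges (2,0,fn); (2,1,arg); (5,2,fn); (5,4,arg); (15,2,fn); added nodes 16; added edges (5,1,fn); (5,16,arg); (16,4,arg); (16,4,fn); result: nodes: 1:c4, 4:c4, 5:app, 7:c4, 8:c4, 10:app, 11:app, 12:c1, 14:app, 15:app, 16:app edges: (5,1,fn); (5,16,arg); (10,7,fn); (10,8,arg); (11,5,arg); (11,10,fn); (14,10,arg); (14,12,fn); (15,11,arg); (16,4,arg); (16,4,fn)
final:
nodes: 1:c4, 4:c4, 5:app, 7:c4, 8:c4, 10:app, 11:app, 12:c1, 14:app, 15:app, 16:app
edges: (5,1,fn); (5,16,arg); (10,7,fn); (10,8,arg); (11,5,arg); (11,10,fn); (14,10,arg); (14,12,fn); (15,11,arg); (16,4,arg); (16,4,fn)


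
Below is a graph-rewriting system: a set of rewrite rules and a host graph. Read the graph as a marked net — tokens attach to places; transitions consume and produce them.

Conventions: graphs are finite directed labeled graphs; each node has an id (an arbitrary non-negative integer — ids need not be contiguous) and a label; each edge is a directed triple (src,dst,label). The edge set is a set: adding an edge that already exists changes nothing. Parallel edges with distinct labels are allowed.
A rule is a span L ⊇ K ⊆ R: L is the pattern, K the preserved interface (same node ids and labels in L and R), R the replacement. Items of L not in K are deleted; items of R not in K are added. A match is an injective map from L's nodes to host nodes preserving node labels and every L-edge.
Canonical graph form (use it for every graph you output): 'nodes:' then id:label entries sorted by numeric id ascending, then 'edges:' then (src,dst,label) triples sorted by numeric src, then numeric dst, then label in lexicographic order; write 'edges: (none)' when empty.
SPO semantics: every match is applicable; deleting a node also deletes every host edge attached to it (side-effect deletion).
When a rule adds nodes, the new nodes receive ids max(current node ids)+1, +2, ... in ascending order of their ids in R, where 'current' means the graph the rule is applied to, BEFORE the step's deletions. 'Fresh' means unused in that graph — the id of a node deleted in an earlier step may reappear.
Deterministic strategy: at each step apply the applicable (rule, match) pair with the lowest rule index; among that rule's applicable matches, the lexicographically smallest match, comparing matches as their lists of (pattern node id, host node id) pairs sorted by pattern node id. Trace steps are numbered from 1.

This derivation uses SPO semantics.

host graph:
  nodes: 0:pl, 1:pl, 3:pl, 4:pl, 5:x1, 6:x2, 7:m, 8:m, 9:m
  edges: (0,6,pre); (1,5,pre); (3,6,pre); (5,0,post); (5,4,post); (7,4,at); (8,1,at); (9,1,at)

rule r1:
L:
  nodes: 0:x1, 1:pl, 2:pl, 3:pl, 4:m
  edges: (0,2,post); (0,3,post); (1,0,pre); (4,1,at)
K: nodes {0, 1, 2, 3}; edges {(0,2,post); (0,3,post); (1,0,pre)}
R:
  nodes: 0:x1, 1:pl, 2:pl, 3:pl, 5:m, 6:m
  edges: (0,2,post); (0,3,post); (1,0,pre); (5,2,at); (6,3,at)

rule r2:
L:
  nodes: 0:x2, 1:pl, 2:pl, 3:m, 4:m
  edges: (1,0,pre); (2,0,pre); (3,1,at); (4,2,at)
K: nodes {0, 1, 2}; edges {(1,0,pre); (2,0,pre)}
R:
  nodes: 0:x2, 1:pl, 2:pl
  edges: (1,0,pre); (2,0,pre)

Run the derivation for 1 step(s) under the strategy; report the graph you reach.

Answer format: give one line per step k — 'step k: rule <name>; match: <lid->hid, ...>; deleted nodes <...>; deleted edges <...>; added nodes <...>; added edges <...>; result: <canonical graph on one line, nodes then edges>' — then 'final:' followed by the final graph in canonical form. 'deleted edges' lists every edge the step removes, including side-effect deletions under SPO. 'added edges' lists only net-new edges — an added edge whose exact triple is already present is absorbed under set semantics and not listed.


step 1: rule r1; match: 0->5, 1->1, 2->0, 3->4, 4->8; deleted nodes 8; deleted edges (8,1,at); added nodes 10, 11; added edges (10,0,at); (11,4,at); result: nodes: 0:pl, 1:pl, 3:pl, 4:pl, 5:x1, 6:x2, 7:m, 9:m, 10:m, 11:m edges: (0,6,pre); (1,5,pre); (3,6,pre); (5,0,post); (5,4,post); (7,4,at); (9,1,at); (10,0,at); (11,4,at)
final:
nodes: 0:pl, 1:pl, 3:pl, 4:pl, 5:x1, 6:x2, 7:m, 9:m, 10:m, 11:m
edges: (0,6,pre); (1,5,pre); (3,6,pre); (5,0,post); (5,4,post); (7,4,at); (9,1,at); (10,0,at); (11,4,at)


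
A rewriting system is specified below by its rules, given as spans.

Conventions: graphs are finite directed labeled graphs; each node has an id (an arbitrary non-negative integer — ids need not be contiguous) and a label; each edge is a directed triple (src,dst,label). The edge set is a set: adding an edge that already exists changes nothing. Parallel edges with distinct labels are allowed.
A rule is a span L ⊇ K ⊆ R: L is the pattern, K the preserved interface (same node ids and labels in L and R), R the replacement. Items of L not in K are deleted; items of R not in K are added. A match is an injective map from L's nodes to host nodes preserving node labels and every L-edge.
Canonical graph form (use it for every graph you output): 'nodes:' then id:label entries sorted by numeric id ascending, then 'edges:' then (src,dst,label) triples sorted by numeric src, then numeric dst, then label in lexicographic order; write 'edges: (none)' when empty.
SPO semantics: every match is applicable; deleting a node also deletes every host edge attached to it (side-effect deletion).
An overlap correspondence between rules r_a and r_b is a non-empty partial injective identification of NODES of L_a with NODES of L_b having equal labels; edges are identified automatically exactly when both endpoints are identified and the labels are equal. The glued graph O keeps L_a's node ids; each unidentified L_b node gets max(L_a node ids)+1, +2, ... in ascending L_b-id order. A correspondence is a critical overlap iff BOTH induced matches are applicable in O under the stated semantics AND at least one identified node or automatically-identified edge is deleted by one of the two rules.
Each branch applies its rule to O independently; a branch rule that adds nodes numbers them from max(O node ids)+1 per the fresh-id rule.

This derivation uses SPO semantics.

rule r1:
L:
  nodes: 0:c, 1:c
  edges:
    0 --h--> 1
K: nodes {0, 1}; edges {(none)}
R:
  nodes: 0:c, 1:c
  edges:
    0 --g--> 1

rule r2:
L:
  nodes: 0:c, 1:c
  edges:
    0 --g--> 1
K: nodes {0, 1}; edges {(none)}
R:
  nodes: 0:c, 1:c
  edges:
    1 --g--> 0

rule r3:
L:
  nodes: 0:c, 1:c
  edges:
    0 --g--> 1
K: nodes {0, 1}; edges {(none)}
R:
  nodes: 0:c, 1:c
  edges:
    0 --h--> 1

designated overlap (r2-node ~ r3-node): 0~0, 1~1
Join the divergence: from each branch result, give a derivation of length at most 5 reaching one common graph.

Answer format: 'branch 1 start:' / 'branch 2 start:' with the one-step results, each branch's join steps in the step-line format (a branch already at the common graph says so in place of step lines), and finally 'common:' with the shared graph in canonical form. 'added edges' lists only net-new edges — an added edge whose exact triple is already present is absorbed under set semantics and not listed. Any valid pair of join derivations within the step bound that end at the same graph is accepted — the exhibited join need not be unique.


branch 1 start:
nodes: 0:c, 1:c
edges: (1,0,g)
branch 2 start:
nodes: 0:c, 1:c
edges: (0,1,h)
branch 1 step 1: rule r2; match: 0->1, 1->0; deleted nodes (none); deleted edges (1,0,g); added nodes (none); added edges (0,1,g); result: nodes: 0:c, 1:c edges: (0,1,g)
branch 2 step 1: rule r1; match: 0->0, 1->1; deleted nodes (none); deleted edges (0,1,h); added nodes (none); added edges (0,1,g); result: nodes: 0:c, 1:c edges: (0,1,g)
common:
nodes: 0:c, 1:c
edges: (0,1,g)


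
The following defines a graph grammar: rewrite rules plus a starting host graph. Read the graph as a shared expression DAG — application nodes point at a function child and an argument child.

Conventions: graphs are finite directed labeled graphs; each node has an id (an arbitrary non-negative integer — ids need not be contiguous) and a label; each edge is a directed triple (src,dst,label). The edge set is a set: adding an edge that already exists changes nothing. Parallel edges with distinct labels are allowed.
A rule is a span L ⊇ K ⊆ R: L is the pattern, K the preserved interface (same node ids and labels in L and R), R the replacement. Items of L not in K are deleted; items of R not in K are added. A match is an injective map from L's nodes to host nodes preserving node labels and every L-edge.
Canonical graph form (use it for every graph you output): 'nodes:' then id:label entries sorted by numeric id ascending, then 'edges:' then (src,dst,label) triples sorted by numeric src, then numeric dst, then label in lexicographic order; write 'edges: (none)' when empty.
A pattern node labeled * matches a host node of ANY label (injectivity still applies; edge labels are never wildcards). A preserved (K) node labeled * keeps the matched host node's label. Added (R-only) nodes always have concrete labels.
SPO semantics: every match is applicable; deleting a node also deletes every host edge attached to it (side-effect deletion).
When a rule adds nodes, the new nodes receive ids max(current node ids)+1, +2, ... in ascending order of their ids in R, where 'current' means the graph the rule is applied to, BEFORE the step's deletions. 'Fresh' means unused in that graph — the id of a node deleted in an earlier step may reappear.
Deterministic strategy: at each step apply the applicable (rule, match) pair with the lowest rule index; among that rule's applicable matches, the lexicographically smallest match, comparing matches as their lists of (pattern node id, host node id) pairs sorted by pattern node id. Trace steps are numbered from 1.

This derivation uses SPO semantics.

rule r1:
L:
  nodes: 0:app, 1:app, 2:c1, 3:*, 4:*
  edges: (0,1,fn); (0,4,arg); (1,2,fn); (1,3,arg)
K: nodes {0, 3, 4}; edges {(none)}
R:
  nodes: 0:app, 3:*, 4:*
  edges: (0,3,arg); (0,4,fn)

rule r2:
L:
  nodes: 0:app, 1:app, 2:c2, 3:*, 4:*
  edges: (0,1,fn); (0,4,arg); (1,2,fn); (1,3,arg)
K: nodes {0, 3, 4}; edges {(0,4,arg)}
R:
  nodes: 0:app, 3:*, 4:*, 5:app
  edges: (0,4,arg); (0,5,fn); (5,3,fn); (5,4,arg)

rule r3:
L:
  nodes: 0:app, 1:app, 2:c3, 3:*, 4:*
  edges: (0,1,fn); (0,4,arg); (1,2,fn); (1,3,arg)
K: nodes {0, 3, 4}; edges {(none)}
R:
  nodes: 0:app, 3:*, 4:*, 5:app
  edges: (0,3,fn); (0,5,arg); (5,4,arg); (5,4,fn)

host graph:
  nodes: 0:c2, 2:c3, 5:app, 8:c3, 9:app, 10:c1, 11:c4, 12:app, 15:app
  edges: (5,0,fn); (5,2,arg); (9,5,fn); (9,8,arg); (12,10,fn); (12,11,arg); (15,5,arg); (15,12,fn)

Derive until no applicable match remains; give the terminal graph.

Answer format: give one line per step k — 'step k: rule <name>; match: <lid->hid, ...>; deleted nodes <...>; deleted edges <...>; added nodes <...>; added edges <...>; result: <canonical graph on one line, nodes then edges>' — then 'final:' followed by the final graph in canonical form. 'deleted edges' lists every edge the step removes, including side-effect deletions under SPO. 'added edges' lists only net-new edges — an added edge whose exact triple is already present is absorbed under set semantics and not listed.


step 1: rule r1; match: 0->15, 1->12, 2->10, 3->11, 4->5; deleted nodes 10, 12; deleted edges (12,10,fn); (12,11,arg); (15,5,arg); (15,12,fn); added nodes (none); added edges (15,5,fn); (15,11,arg); result: nodes: 0:c2, 2:c3, 5:app, 8:c3, 9:app, 11:c4, 15:app edges: (5,0,fn); (5,2,arg); (9,5,fn); (9,8,arg); (15,5,fn); (15,11,arg)
step 2: rule r2; match: 0->9, 1->5, 2->0, 3->2, 4->8; deleted nodes 0, 5; deleted edges (5,0,fn); (5,2,arg); (9,5,fn); (15,5,fn); added nodes 16; added edges (9,16,fn); (16,2,fn); (16,8,arg); result: nodes: 2:c3, 8:c3, 9:app, 11:c4, 15:app, 16:app edges: (9,8,arg); (9,16,fn); (15,11,arg); (16,2,fn); (16,8,arg)
final:
nodes: 2:c3, 8:c3, 9:app, 11:c4, 15:app, 16:app
edges: (9,8,arg); (9,16,fn); (15,11,arg); (16,2,fn); (16,8,arg)
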